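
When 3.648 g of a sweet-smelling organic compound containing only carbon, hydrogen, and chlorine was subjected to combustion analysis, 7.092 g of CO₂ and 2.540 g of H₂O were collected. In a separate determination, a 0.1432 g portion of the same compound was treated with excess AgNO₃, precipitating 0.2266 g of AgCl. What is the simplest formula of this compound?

C4H7Cl

mol C = 7.092 g CO₂ ÷ 44.009 g/mol = 0.16115 mol
mol H = 2 × 2.540 g H₂O ÷ 18.015 g/mol = 0.28199 mol
From the AgCl data: mol Cl per gram of compound = (0.2266 ÷ 143.318) ÷ 0.1432 = 0.011041 mol/g, so in the 3.648 g combustion sample mol Cl = 0.040278 mol
Divide by the smallest (0.040278 mol): C 4.001, H 7.001, Cl 1.000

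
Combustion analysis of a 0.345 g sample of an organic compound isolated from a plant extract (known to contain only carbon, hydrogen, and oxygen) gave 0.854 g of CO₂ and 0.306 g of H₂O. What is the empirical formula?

mol C = 0.854 g CO₂ ÷ 44.009 g/mol = 0.01941 mol
mol H = 2 × 0.306 g H₂O ÷ 18.015 g/mol = 0.03397 mol
mass O = 0.345 − (0.2331 + 0.03424) = 0.07768 g → mol O = 0.07768 ÷ 15.999 = 0.004855 mol
Divide by the smallest (0.004855 mol): C 3.997, H 6.997, O 1.000

C4H7O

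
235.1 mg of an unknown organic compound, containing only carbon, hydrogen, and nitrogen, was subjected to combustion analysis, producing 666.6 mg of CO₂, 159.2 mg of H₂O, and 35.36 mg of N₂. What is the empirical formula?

mol C = 0.6666 g CO₂ ÷ 44.009 g/mol = 0.015147 mol
mol H = 2 × 0.1592 g H₂O ÷ 18.015 g/mol = 0.017674 mol
mol N = 2 × 0.03536 g N₂ ÷ 28.014 g/mol = 0.0025245 mol
Divide by the smallest (0.0025245 mol): C 6.000, H 7.001, N 1.000

C6H7N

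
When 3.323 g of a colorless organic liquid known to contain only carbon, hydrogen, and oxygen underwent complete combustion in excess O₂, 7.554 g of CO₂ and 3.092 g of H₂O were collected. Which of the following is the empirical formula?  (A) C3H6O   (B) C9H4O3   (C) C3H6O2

mol C = 7.554 g CO₂ ÷ 44.009 g/mol = 0.17165 mol
mol H = 2 × 3.092 g H₂O ÷ 18.015 g/mol = 0.34327 mol
mass O = 3.323 − (2.0616 + 0.34602) = 0.91534 g → mol O = 0.91534 ÷ 15.999 = 0.057212 mol
Divide by the smallest (0.057212 mol): C 3.000, H 6.000, O 1.000

(A) C3H6O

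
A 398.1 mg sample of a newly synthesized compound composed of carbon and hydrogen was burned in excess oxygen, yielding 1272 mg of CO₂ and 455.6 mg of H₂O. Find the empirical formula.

mol C = 1.272 g CO₂ ÷ 44.009 g/mol = 0.028903 mol
mol H = 2 × 0.4556 g H₂O ÷ 18.015 g/mol = 0.050580 mol
Divide by the smallest (0.028903 mol): C 1.000, H 1.750
Multiplying each by 4 gives whole numbers: C 4.00, H 7.00

C4H7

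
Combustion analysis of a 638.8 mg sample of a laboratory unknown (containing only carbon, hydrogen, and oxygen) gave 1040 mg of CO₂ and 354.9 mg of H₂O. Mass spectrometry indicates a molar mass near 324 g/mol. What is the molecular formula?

mol C = 1.040 g CO₂ ÷ 44.009 g/mol = 0.023632 mol
mol H = 2 × 0.3549 g H₂O ÷ 18.015 g/mol = 0.039400 mol
mass O = 0.6388 − (0.28384 + 0.039716) = 0.31525 g → mol O = 0.31525 ÷ 15.999 = 0.019704 mol
Divide by the smallest (0.019704 mol): C 1.199, H 2.000, O 1.000
Multiplying each by 5 gives whole numbers: C 6.00, H 10.00, O 5.00
Empirical formula: C6H10O5
Empirical-formula mass = 162.14 g/mol; 324 ÷ 162.14 ≈ 2, so the molecular formula is C12H20O10.

C12H20O10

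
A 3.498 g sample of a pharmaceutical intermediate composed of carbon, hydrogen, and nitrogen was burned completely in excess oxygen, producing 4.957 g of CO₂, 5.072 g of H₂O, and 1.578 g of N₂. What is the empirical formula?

CH5N

mol C = 4.957 g CO₂ ÷ 44.009 g/mol = 0.11264 mol
mol H = 2 × 5.072 g H₂O ÷ 18.015 g/mol = 0.56309 mol
mol N = 2 × 1.578 g N₂ ÷ 28.014 g/mol = 0.11266 mol
Divide by the smallest (0.11264 mol): C 1.000, H 4.999, N 1.000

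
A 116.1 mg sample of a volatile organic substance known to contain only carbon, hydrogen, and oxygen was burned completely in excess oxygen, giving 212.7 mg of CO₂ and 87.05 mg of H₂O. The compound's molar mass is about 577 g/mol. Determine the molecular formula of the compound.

mol C = 0.2127 g CO₂ ÷ 44.009 g/mol = 0.0048331 mol
mol H = 2 × 0.08705 g H₂O ÷ 18.015 g/mol = 0.0096642 mol
mass O = 0.1161 − (0.058050 + 0.0097415) = 0.048308 g → mol O = 0.048308 ÷ 15.999 = 0.0030194 mol
Divide by the smallest (0.0030194 mol): C 1.601, H 3.201, O 1.000
Multiplying each by 5 gives whole numbers: C 8.00, H 16.00, O 5.00
Empirical formula: C8H16O5
Empirical-formula mass = 192.21 g/mol; 577 ÷ 192.21 ≈ 3, so the molecular formula is C24H48O15.

C24H48O15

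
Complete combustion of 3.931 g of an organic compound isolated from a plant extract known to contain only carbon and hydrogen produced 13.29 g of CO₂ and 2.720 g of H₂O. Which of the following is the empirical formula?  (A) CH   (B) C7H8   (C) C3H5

mol C = 13.29 g CO₂ ÷ 44.009 g/mol = 0.30198 mol
mol H = 2 × 2.720 g H₂O ÷ 18.015 g/mol = 0.30197 mol
Divide by the smallest (0.30197 mol): C 1.000, H 1.000

(A) CH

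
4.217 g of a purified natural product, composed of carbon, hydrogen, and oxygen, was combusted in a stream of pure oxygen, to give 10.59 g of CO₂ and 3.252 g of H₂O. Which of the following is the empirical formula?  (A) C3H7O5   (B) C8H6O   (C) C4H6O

mol C = 10.59 g CO₂ ÷ 44.009 g/mol = 0.24063 mol
mol H = 2 × 3.252 g H₂O ÷ 18.015 g/mol = 0.36103 mol
mass O = 4.217 − (2.8902 + 0.36392) = 0.96284 g → mol O = 0.96284 ÷ 15.999 = 0.060181 mol
Divide by the smallest (0.060181 mol): C 3.998, H 5.999, O 1.000

(C) C4H6O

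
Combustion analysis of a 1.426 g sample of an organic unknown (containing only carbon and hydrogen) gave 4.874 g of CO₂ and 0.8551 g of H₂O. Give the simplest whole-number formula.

C7H6

mol C = 4.874 g CO₂ ÷ 44.009 g/mol = 0.11075 mol
mol H = 2 × 0.8551 g H₂O ÷ 18.015 g/mol = 0.094932 mol
Divide by the smallest (0.094932 mol): C 1.167, H 1.000
Multiplying each by 6 gives whole numbers: C 7.00, H 6.00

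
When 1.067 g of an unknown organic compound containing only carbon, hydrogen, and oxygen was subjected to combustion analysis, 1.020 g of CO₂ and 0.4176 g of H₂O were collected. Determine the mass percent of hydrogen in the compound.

mol C = 1.020 g CO₂ ÷ 44.009 g/mol = 0.023177 mol
mol H = 2 × 0.4176 g H₂O ÷ 18.015 g/mol = 0.046361 mol
mass O = 1.067 − (0.27838 + 0.046732) = 0.74189 g → mol O = 0.74189 ÷ 15.999 = 0.046371 mol
mass % H = 0.046732 g ÷ 1.067 g × 100%

4.38%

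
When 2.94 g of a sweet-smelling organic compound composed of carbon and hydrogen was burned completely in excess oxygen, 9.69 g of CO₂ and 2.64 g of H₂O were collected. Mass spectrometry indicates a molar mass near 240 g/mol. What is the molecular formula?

mol C = 9.69 g CO₂ ÷ 44.009 g/mol = 0.2202 mol
mol H = 2 × 2.64 g H₂O ÷ 18.015 g/mol = 0.2931 mol
Divide by the smallest (0.2202 mol): C 1.000, H 1.331
Multiplying each by 3 gives whole numbers: C 3.00, H 3.99
Empirical formula: C3H4
Empirical-formula mass = 40.06 g/mol; 240 ÷ 40.06 ≈ 6, so the molecular formula is C18H24.

C18H24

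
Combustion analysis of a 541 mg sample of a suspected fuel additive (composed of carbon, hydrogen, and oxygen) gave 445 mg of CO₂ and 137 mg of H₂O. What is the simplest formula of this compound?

mol C = 0.445 g CO₂ ÷ 44.009 g/mol = 0.01011 mol
mol H = 2 × 0.137 g H₂O ÷ 18.015 g/mol = 0.01521 mol
mass O = 0.541 − (0.1215 + 0.01533) = 0.4042 g → mol O = 0.4042 ÷ 15.999 = 0.02527 mol
Divide by the smallest (0.01011 mol): C 1.000, H 1.504, O 2.499
Multiplying each by 2 gives whole numbers: C 2.00, H 3.01, O 5.00

C2H3O5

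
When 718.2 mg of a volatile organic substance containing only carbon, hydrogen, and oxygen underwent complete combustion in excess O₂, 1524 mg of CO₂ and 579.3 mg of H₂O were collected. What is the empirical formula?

C7H13O3

mol C = 1.524 g CO₂ ÷ 44.009 g/mol = 0.034629 mol
mol H = 2 × 0.5793 g H₂O ÷ 18.015 g/mol = 0.064313 mol
mass O = 0.7182 − (0.41593 + 0.064828) = 0.23744 g → mol O = 0.23744 ÷ 15.999 = 0.014841 mol
Divide by the smallest (0.014841 mol): C 2.333, H 4.333, O 1.000
Multiplying each by 3 gives whole numbers: C 7.00, H 13.00, O 3.00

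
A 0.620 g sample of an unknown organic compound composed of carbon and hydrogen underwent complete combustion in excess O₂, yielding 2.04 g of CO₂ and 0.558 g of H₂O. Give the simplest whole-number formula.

C3H4

mol C = 2.04 g CO₂ ÷ 44.009 g/mol = 0.04635 mol
mol H = 2 × 0.558 g H₂O ÷ 18.015 g/mol = 0.06195 mol
Divide by the smallest (0.04635 mol): C 1.000, H 1.336
Multiplying each by 3 gives whole numbers: C 3.00, H 4.01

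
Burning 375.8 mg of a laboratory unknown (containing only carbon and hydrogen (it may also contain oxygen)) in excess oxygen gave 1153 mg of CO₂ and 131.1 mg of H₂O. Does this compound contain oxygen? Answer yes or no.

mol C = 1.153 g CO₂ ÷ 44.009 g/mol = 0.026199 mol
mol H = 2 × 0.1311 g H₂O ÷ 18.015 g/mol = 0.014555 mol
C and H account for only 0.32935 g of the 0.3758 g sample; the remaining 0.046451 g must be oxygen.

yes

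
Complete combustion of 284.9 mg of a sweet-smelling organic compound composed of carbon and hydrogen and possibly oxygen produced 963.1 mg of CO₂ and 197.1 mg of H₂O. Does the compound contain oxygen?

no

mol C = 0.9631 g CO₂ ÷ 44.009 g/mol = 0.021884 mol
mol H = 2 × 0.1971 g H₂O ÷ 18.015 g/mol = 0.021882 mol
C and H together account for 0.28491 g — essentially the entire 0.2849 g sample — so the compound contains no oxygen.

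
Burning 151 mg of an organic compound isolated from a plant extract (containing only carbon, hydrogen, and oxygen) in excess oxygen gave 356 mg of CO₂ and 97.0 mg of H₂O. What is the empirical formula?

C3H4O

mol C = 0.356 g CO₂ ÷ 44.009 g/mol = 0.008089 mol
mol H = 2 × 0.0970 g H₂O ÷ 18.015 g/mol = 0.01077 mol
mass O = 0.151 − (0.09716 + 0.01085) = 0.04299 g → mol O = 0.04299 ÷ 15.999 = 0.002687 mol
Divide by the smallest (0.002687 mol): C 3.011, H 4.008, O 1.000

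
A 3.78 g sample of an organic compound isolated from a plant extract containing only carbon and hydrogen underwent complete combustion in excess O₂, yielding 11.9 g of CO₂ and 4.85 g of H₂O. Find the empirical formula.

CH2

mol C = 11.9 g CO₂ ÷ 44.009 g/mol = 0.2704 mol
mol H = 2 × 4.85 g H₂O ÷ 18.015 g/mol = 0.5384 mol
Divide by the smallest (0.2704 mol): C 1.000, H 1.991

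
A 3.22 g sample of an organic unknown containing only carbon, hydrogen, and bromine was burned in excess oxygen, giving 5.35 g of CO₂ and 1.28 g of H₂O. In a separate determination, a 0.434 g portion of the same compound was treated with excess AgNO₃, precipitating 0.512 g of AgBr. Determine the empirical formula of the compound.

mol C = 5.35 g CO₂ ÷ 44.009 g/mol = 0.1216 mol
mol H = 2 × 1.28 g H₂O ÷ 18.015 g/mol = 0.1421 mol
From the AgBr data: mol Br per gram of compound = (0.512 ÷ 187.772) ÷ 0.434 = 0.006283 mol/g, so in the 3.22 g combustion sample mol Br = 0.02023 mol
Divide by the smallest (0.02023 mol): C 6.009, H 7.024, Br 1.000

C6H7Br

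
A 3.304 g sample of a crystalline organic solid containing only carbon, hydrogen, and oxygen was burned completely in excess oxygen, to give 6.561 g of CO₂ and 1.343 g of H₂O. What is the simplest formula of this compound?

mol C = 6.561 g CO₂ ÷ 44.009 g/mol = 0.14908 mol
mol H = 2 × 1.343 g H₂O ÷ 18.015 g/mol = 0.14910 mol
mass O = 3.304 − (1.7906 + 0.15029) = 1.3631 g → mol O = 1.3631 ÷ 15.999 = 0.085197 mol
Divide by the smallest (0.085197 mol): C 1.750, H 1.750, O 1.000
Multiplying each by 4 gives whole numbers: C 7.00, H 7.00, O 4.00

C7H7O4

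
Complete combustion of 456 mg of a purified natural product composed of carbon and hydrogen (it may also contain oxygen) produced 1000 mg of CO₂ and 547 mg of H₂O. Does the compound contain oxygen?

mol C = 1.00 g CO₂ ÷ 44.009 g/mol = 0.02272 mol
mol H = 2 × 0.547 g H₂O ÷ 18.015 g/mol = 0.06073 mol
C and H account for only 0.3341 g of the 0.456 g sample; the remaining 0.1219 g must be oxygen.

yes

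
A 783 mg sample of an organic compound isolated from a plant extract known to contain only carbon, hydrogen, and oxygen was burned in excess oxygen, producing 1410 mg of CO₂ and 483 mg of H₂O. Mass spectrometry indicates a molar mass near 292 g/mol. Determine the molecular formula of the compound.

mol C = 1.41 g CO₂ ÷ 44.009 g/mol = 0.03204 mol
mol H = 2 × 0.483 g H₂O ÷ 18.015 g/mol = 0.05362 mol
mass O = 0.783 − (0.3848 + 0.05405) = 0.3441 g → mol O = 0.3441 ÷ 15.999 = 0.02151 mol
Divide by the smallest (0.02151 mol): C 1.490, H 2.493, O 1.000
Multiplying each by 2 gives whole numbers: C 2.98, H 4.99, O 2.00
Empirical formula: C3H5O2
Empirical-formula mass = 73.07 g/mol; 292 ÷ 73.07 ≈ 4, so the molecular formula is C12H20O8.

C12H20O8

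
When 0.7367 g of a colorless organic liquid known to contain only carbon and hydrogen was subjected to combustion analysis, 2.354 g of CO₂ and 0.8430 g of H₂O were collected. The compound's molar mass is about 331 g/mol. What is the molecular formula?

mol C = 2.354 g CO₂ ÷ 44.009 g/mol = 0.053489 mol
mol H = 2 × 0.8430 g H₂O ÷ 18.015 g/mol = 0.093589 mol
Divide by the smallest (0.053489 mol): C 1.000, H 1.750
Multiplying each by 4 gives whole numbers: C 4.00, H 7.00
Empirical formula: C4H7
Empirical-formula mass = 55.10 g/mol; 331 ÷ 55.10 ≈ 6, so the molecular formula is C24H42.

C24H42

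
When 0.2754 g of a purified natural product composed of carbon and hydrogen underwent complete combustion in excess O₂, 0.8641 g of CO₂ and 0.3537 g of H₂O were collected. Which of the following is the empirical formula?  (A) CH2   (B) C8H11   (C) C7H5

(A) CH2

mol C = 0.8641 g CO₂ ÷ 44.009 g/mol = 0.019635 mol
mol H = 2 × 0.3537 g H₂O ÷ 18.015 g/mol = 0.039267 mol
Divide by the smallest (0.019635 mol): C 1.000, H 2.000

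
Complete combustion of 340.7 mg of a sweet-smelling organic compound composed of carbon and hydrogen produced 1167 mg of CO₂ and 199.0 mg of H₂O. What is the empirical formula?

mol C = 1.167 g CO₂ ÷ 44.009 g/mol = 0.026517 mol
mol H = 2 × 0.1990 g H₂O ÷ 18.015 g/mol = 0.022093 mol
Divide by the smallest (0.022093 mol): C 1.200, H 1.000
Multiplying each by 5 gives whole numbers: C 6.00, H 5.00

C6H5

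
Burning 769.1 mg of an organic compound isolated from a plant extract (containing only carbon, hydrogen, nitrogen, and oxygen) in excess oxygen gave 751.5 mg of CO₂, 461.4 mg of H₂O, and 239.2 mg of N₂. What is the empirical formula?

mol C = 0.7515 g CO₂ ÷ 44.009 g/mol = 0.017076 mol
mol H = 2 × 0.4614 g H₂O ÷ 18.015 g/mol = 0.051224 mol
mol N = 2 × 0.2392 g N₂ ÷ 28.014 g/mol = 0.017077 mol
mass O = 0.7691 − (0.20510 + 0.051634 + 0.23920) = 0.27317 g → mol O = 0.27317 ÷ 15.999 = 0.017074 mol
Divide by the smallest (0.017074 mol): C 1.000, H 3.000, N 1.000, O 1.000

CH3NO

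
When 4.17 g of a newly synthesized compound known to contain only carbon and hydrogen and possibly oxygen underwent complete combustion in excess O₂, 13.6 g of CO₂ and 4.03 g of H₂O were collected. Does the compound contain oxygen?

no

mol C = 13.6 g CO₂ ÷ 44.009 g/mol = 0.3090 mol
mol H = 2 × 4.03 g H₂O ÷ 18.015 g/mol = 0.4474 mol
C and H together account for 4.163 g — essentially the entire 4.17 g sample — so the compound contains no oxygen.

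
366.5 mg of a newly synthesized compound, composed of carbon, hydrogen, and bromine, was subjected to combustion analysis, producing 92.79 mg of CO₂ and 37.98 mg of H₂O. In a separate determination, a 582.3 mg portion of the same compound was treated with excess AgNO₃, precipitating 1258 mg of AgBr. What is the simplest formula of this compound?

mol C = 0.09279 g CO₂ ÷ 44.009 g/mol = 0.0021084 mol
mol H = 2 × 0.03798 g H₂O ÷ 18.015 g/mol = 0.0042165 mol
From the AgBr data: mol Br per gram of compound = (1.258 ÷ 187.772) ÷ 0.5823 = 0.011505 mol/g, so in the 0.3665 g combustion sample mol Br = 0.0042167 mol
Divide by the smallest (0.0021084 mol): C 1.000, H 2.000, Br 2.000

CH2Br2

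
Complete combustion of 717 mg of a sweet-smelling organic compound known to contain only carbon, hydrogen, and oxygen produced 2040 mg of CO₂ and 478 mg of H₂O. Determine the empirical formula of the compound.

mol C = 2.04 g CO₂ ÷ 44.009 g/mol = 0.04635 mol
mol H = 2 × 0.478 g H₂O ÷ 18.015 g/mol = 0.05307 mol
mass O = 0.717 − (0.5568 + 0.05349) = 0.1067 g → mol O = 0.1067 ÷ 15.999 = 0.006672 mol
Divide by the smallest (0.006672 mol): C 6.947, H 7.953, O 1.000

C7H8O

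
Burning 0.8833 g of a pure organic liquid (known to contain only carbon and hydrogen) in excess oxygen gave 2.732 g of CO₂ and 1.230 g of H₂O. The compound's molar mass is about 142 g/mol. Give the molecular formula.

C10H22

mol C = 2.732 g CO₂ ÷ 44.009 g/mol = 0.062078 mol
mol H = 2 × 1.230 g H₂O ÷ 18.015 g/mol = 0.13655 mol
Divide by the smallest (0.062078 mol): C 1.000, H 2.200
Multiplying each by 5 gives whole numbers: C 5.00, H 11.00
Empirical formula: C5H11
Empirical-formula mass = 71.14 g/mol; 142 ÷ 71.14 ≈ 2, so the molecular formula is C10H22.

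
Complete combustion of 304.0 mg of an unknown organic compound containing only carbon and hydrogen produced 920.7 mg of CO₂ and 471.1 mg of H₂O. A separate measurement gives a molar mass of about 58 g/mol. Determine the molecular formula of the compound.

C4H10

mol C = 0.9207 g CO₂ ÷ 44.009 g/mol = 0.020921 mol
mol H = 2 × 0.4711 g H₂O ÷ 18.015 g/mol = 0.052301 mol
Divide by the smallest (0.020921 mol): C 1.000, H 2.500
Multiplying each by 2 gives whole numbers: C 2.00, H 5.00
Empirical formula: C2H5
Empirical-formula mass = 29.06 g/mol; 58 ÷ 29.06 ≈ 2, so the molecular formula is C4H10.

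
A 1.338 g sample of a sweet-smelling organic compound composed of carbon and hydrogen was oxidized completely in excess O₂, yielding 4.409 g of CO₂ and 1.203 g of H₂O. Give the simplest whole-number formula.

C3H4

mol C = 4.409 g CO₂ ÷ 44.009 g/mol = 0.10018 mol
mol H = 2 × 1.203 g H₂O ÷ 18.015 g/mol = 0.13356 mol
Divide by the smallest (0.10018 mol): C 1.000, H 1.333
Multiplying each by 3 gives whole numbers: C 3.00, H 4.00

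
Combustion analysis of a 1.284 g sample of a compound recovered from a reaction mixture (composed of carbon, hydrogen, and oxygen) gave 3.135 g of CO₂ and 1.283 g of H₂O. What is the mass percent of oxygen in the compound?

22.18%

mol C = 3.135 g CO₂ ÷ 44.009 g/mol = 0.071235 mol
mol H = 2 × 1.283 g H₂O ÷ 18.015 g/mol = 0.14244 mol
mass O = 1.284 − (0.85561 + 0.14358) = 0.28481 g → mol O = 0.28481 ÷ 15.999 = 0.017802 mol
mass % O = 0.28481 g ÷ 1.284 g × 100%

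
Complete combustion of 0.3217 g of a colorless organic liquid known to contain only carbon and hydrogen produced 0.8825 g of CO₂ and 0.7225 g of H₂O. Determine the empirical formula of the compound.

CH4

mol C = 0.8825 g CO₂ ÷ 44.009 g/mol = 0.020053 mol
mol H = 2 × 0.7225 g H₂O ÷ 18.015 g/mol = 0.080211 mol
Divide by the smallest (0.020053 mol): C 1.000, H 4.000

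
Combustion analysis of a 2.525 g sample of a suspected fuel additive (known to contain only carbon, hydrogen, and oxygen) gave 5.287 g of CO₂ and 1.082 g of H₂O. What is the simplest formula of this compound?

mol C = 5.287 g CO₂ ÷ 44.009 g/mol = 0.12013 mol
mol H = 2 × 1.082 g H₂O ÷ 18.015 g/mol = 0.12012 mol
mass O = 2.525 − (1.4429 + 0.12108) = 0.96098 g → mol O = 0.96098 ÷ 15.999 = 0.060065 mol
Divide by the smallest (0.060065 mol): C 2.000, H 2.000, O 1.000

C2H2O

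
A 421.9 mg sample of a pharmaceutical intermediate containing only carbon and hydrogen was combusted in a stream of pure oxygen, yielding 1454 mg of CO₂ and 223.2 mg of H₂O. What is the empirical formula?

mol C = 1.454 g CO₂ ÷ 44.009 g/mol = 0.033039 mol
mol H = 2 × 0.2232 g H₂O ÷ 18.015 g/mol = 0.024779 mol
Divide by the smallest (0.024779 mol): C 1.333, H 1.000
Multiplying each by 3 gives whole numbers: C 4.00, H 3.00

C4H3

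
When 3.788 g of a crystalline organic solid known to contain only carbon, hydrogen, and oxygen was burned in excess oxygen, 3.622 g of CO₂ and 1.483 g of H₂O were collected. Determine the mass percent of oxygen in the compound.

69.52%

mol C = 3.622 g CO₂ ÷ 44.009 g/mol = 0.082301 mol
mol H = 2 × 1.483 g H₂O ÷ 18.015 g/mol = 0.16464 mol
mass O = 3.788 − (0.98852 + 0.16596) = 2.6335 g → mol O = 2.6335 ÷ 15.999 = 0.16461 mol
mass % O = 2.6335 g ÷ 3.788 g × 100%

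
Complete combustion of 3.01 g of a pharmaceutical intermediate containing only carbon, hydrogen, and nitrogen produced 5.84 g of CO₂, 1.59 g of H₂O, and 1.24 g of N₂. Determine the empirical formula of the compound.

C3H4N2

mol C = 5.84 g CO₂ ÷ 44.009 g/mol = 0.1327 mol
mol H = 2 × 1.59 g H₂O ÷ 18.015 g/mol = 0.1765 mol
mol N = 2 × 1.24 g N₂ ÷ 28.014 g/mol = 0.08853 mol
Divide by the smallest (0.08853 mol): C 1.499, H 1.994, N 1.000
Multiplying each by 2 gives whole numbers: C 3.00, H 3.99, N 2.00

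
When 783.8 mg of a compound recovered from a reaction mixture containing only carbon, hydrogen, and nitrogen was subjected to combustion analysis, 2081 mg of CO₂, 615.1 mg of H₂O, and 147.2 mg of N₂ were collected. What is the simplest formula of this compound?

mol C = 2.081 g CO₂ ÷ 44.009 g/mol = 0.047286 mol
mol H = 2 × 0.6151 g H₂O ÷ 18.015 g/mol = 0.068288 mol
mol N = 2 × 0.1472 g N₂ ÷ 28.014 g/mol = 0.010509 mol
Divide by the smallest (0.010509 mol): C 4.500, H 6.498, N 1.000
Multiplying each by 2 gives whole numbers: C 9.00, H 13.00, N 2.00

C9H13N2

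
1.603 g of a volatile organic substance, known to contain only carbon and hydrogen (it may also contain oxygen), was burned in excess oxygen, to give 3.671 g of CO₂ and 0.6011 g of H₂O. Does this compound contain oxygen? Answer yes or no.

mol C = 3.671 g CO₂ ÷ 44.009 g/mol = 0.083415 mol
mol H = 2 × 0.6011 g H₂O ÷ 18.015 g/mol = 0.066733 mol
C and H account for only 1.0692 g of the 1.603 g sample; the remaining 0.53384 g must be oxygen.

yes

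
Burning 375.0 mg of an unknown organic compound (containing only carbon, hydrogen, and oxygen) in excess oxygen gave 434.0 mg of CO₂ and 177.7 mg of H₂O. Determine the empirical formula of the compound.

mol C = 0.4340 g CO₂ ÷ 44.009 g/mol = 0.0098616 mol
mol H = 2 × 0.1777 g H₂O ÷ 18.015 g/mol = 0.019728 mol
mass O = 0.3750 − (0.11845 + 0.019886) = 0.23667 g → mol O = 0.23667 ÷ 15.999 = 0.014793 mol
Divide by the smallest (0.0098616 mol): C 1.000, H 2.000, O 1.500
Multiplying each by 2 gives whole numbers: C 2.00, H 4.00, O 3.00

C2H4O3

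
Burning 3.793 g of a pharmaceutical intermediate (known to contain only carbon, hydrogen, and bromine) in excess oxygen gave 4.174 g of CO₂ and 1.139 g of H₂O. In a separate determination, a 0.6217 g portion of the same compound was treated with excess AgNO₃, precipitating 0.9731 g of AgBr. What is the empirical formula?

mol C = 4.174 g CO₂ ÷ 44.009 g/mol = 0.094844 mol
mol H = 2 × 1.139 g H₂O ÷ 18.015 g/mol = 0.12645 mol
From the AgBr data: mol Br per gram of compound = (0.9731 ÷ 187.772) ÷ 0.6217 = 0.0083358 mol/g, so in the 3.793 g combustion sample mol Br = 0.031618 mol
Divide by the smallest (0.031618 mol): C 3.000, H 3.999, Br 1.000

C3H4Br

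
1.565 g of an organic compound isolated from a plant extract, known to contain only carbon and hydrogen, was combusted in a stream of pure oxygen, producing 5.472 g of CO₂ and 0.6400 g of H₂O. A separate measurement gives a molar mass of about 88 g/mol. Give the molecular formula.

mol C = 5.472 g CO₂ ÷ 44.009 g/mol = 0.12434 mol
mol H = 2 × 0.6400 g H₂O ÷ 18.015 g/mol = 0.071052 mol
Divide by the smallest (0.071052 mol): C 1.750, H 1.000
Multiplying each by 4 gives whole numbers: C 7.00, H 4.00
Empirical formula: C7H4
Empirical-formula mass = 88.11 g/mol; 88 ÷ 88.11 ≈ 1, so the molecular formula is C7H4.

C7H4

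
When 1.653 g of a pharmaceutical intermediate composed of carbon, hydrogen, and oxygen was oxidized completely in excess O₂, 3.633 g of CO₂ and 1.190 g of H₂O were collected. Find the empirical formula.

mol C = 3.633 g CO₂ ÷ 44.009 g/mol = 0.082551 mol
mol H = 2 × 1.190 g H₂O ÷ 18.015 g/mol = 0.13211 mol
mass O = 1.653 − (0.99152 + 0.13317) = 0.52831 g → mol O = 0.52831 ÷ 15.999 = 0.033021 mol
Divide by the smallest (0.033021 mol): C 2.500, H 4.001, O 1.000
Multiplying each by 2 gives whole numbers: C 5.00, H 8.00, O 2.00

C5H8O2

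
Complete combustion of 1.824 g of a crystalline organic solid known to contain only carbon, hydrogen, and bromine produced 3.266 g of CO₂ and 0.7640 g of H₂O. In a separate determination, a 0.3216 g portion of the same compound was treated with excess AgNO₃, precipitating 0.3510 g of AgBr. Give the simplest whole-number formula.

mol C = 3.266 g CO₂ ÷ 44.009 g/mol = 0.074212 mol
mol H = 2 × 0.7640 g H₂O ÷ 18.015 g/mol = 0.084818 mol
From the AgBr data: mol Br per gram of compound = (0.3510 ÷ 187.772) ÷ 0.3216 = 0.0058125 mol/g, so in the 1.824 g combustion sample mol Br = 0.010602 mol
Divide by the smallest (0.010602 mol): C 7.000, H 8.000, Br 1.000

C7H8Br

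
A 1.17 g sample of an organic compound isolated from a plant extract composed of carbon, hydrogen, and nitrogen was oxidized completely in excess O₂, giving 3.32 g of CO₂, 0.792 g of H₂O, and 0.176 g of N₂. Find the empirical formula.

mol C = 3.32 g CO₂ ÷ 44.009 g/mol = 0.07544 mol
mol H = 2 × 0.792 g H₂O ÷ 18.015 g/mol = 0.08793 mol
mol N = 2 × 0.176 g N₂ ÷ 28.014 g/mol = 0.01257 mol
Divide by the smallest (0.01257 mol): C 6.004, H 6.998, N 1.000

C6H7N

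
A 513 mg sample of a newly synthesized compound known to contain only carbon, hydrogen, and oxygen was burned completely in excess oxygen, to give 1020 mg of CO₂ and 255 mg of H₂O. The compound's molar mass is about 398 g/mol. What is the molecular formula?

C18H22O10

mol C = 1.02 g CO₂ ÷ 44.009 g/mol = 0.02318 mol
mol H = 2 × 0.255 g H₂O ÷ 18.015 g/mol = 0.02831 mol
mass O = 0.513 − (0.2784 + 0.02854) = 0.2061 g → mol O = 0.2061 ÷ 15.999 = 0.01288 mol
Divide by the smallest (0.01288 mol): C 1.799, H 2.198, O 1.000
Multiplying each by 5 gives whole numbers: C 9.00, H 10.99, O 5.00
Empirical formula: C9H11O5
Empirical-formula mass = 199.18 g/mol; 398 ÷ 199.18 ≈ 2, so the molecular formula is C18H22O10.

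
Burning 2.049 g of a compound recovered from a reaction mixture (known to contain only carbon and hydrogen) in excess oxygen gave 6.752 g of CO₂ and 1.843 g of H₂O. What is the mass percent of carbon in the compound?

89.93%

mol C = 6.752 g CO₂ ÷ 44.009 g/mol = 0.15342 mol
mol H = 2 × 1.843 g H₂O ÷ 18.015 g/mol = 0.20461 mol
mass % C = 1.8428 g ÷ 2.049 g × 100%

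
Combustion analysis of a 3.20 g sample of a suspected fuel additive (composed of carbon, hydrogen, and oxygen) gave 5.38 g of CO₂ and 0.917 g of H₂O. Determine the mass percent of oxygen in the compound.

50.9%

mol C = 5.38 g CO₂ ÷ 44.009 g/mol = 0.1222 mol
mol H = 2 × 0.917 g H₂O ÷ 18.015 g/mol = 0.1018 mol
mass O = 3.20 − (1.468 + 0.1026) = 1.629 g → mol O = 1.629 ÷ 15.999 = 0.1018 mol
mass % O = 1.629 g ÷ 3.20 g × 100%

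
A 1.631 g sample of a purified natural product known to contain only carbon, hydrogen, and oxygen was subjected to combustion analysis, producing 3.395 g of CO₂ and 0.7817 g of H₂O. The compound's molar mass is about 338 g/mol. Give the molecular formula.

C16H18O8

mol C = 3.395 g CO₂ ÷ 44.009 g/mol = 0.077143 mol
mol H = 2 × 0.7817 g H₂O ÷ 18.015 g/mol = 0.086783 mol
mass O = 1.631 − (0.92657 + 0.087478) = 0.61695 g → mol O = 0.61695 ÷ 15.999 = 0.038562 mol
Divide by the smallest (0.038562 mol): C 2.000, H 2.250, O 1.000
Multiplying each by 4 gives whole numbers: C 8.00, H 9.00, O 4.00
Empirical formula: C8H9O4
Empirical-formula mass = 169.16 g/mol; 338 ÷ 169.16 ≈ 2, so the molecular formula is C16H18O8.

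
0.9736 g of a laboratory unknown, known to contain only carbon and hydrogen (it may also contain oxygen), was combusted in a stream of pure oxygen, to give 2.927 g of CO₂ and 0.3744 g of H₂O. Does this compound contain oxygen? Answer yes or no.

mol C = 2.927 g CO₂ ÷ 44.009 g/mol = 0.066509 mol
mol H = 2 × 0.3744 g H₂O ÷ 18.015 g/mol = 0.041565 mol
C and H account for only 0.84074 g of the 0.9736 g sample; the remaining 0.13286 g must be oxygen.

yes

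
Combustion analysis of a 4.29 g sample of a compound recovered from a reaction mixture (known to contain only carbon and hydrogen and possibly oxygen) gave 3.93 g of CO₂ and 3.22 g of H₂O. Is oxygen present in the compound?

yes

mol C = 3.93 g CO₂ ÷ 44.009 g/mol = 0.08930 mol
mol H = 2 × 3.22 g H₂O ÷ 18.015 g/mol = 0.3575 mol
C and H account for only 1.433 g of the 4.29 g sample; the remaining 2.857 g must be oxygen.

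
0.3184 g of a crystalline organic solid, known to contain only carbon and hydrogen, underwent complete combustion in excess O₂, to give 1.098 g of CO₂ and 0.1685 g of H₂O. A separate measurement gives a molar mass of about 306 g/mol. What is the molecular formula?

C24H18

mol C = 1.098 g CO₂ ÷ 44.009 g/mol = 0.024949 mol
mol H = 2 × 0.1685 g H₂O ÷ 18.015 g/mol = 0.018707 mol
Divide by the smallest (0.018707 mol): C 1.334, H 1.000
Multiplying each by 3 gives whole numbers: C 4.00, H 3.00
Empirical formula: C4H3
Empirical-formula mass = 51.07 g/mol; 306 ÷ 51.07 ≈ 6, so the molecular formula is C24H18.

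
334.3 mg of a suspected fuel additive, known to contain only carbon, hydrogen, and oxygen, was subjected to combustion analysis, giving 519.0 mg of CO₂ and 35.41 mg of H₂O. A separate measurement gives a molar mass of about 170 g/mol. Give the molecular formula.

C6H2O6

mol C = 0.5190 g CO₂ ÷ 44.009 g/mol = 0.011793 mol
mol H = 2 × 0.03541 g H₂O ÷ 18.015 g/mol = 0.0039312 mol
mass O = 0.3343 − (0.14165 + 0.0039626) = 0.18869 g → mol O = 0.18869 ÷ 15.999 = 0.011794 mol
Divide by the smallest (0.0039312 mol): C 3.000, H 1.000, O 3.000
Empirical formula: C3HO3
Empirical-formula mass = 85.04 g/mol; 170 ÷ 85.04 ≈ 2, so the molecular formula is C6H2O6.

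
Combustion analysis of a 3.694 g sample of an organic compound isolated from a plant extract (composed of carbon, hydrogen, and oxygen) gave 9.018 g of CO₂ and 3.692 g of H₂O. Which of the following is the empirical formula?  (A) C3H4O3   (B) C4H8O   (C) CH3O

(B) C4H8O

mol C = 9.018 g CO₂ ÷ 44.009 g/mol = 0.20491 mol
mol H = 2 × 3.692 g H₂O ÷ 18.015 g/mol = 0.40988 mol
mass O = 3.694 − (2.4612 + 0.41316) = 0.81963 g → mol O = 0.81963 ÷ 15.999 = 0.051230 mol
Divide by the smallest (0.051230 mol): C 4.000, H 8.001, O 1.000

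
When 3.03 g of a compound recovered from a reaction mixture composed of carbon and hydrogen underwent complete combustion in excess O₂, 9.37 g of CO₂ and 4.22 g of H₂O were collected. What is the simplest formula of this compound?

C5H11

mol C = 9.37 g CO₂ ÷ 44.009 g/mol = 0.2129 mol
mol H = 2 × 4.22 g H₂O ÷ 18.015 g/mol = 0.4685 mol
Divide by the smallest (0.2129 mol): C 1.000, H 2.200
Multiplying each by 5 gives whole numbers: C 5.00, H 11.00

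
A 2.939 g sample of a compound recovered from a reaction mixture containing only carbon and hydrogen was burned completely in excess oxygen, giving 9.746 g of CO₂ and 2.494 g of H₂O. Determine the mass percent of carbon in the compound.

mol C = 9.746 g CO₂ ÷ 44.009 g/mol = 0.22145 mol
mol H = 2 × 2.494 g H₂O ÷ 18.015 g/mol = 0.27688 mol
mass % C = 2.6599 g ÷ 2.939 g × 100%

90.50%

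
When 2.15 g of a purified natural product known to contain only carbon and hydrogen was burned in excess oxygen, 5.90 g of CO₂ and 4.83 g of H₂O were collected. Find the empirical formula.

CH4

mol C = 5.90 g CO₂ ÷ 44.009 g/mol = 0.1341 mol
mol H = 2 × 4.83 g H₂O ÷ 18.015 g/mol = 0.5362 mol
Divide by the smallest (0.1341 mol): C 1.000, H 4.000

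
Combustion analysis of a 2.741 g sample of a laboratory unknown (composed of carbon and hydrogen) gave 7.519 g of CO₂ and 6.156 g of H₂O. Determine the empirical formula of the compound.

CH4

mol C = 7.519 g CO₂ ÷ 44.009 g/mol = 0.17085 mol
mol H = 2 × 6.156 g H₂O ÷ 18.015 g/mol = 0.68343 mol
Divide by the smallest (0.17085 mol): C 1.000, H 4.000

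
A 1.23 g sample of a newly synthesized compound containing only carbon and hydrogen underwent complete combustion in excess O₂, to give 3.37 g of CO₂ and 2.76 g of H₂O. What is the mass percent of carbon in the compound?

74.8%

mol C = 3.37 g CO₂ ÷ 44.009 g/mol = 0.07658 mol
mol H = 2 × 2.76 g H₂O ÷ 18.015 g/mol = 0.3064 mol
mass % C = 0.9197 g ÷ 1.23 g × 100%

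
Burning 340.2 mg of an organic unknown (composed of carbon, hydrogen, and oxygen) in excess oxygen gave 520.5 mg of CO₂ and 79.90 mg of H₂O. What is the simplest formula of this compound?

mol C = 0.5205 g CO₂ ÷ 44.009 g/mol = 0.011827 mol
mol H = 2 × 0.07990 g H₂O ÷ 18.015 g/mol = 0.0088704 mol
mass O = 0.3402 − (0.14206 + 0.0089413) = 0.18920 g → mol O = 0.18920 ÷ 15.999 = 0.011826 mol
Divide by the smallest (0.0088704 mol): C 1.333, H 1.000, O 1.333
Multiplying each by 3 gives whole numbers: C 4.00, H 3.00, O 4.00

C4H3O4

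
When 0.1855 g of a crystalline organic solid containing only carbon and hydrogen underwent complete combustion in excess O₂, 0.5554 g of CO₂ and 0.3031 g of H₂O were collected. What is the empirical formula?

C3H8

mol C = 0.5554 g CO₂ ÷ 44.009 g/mol = 0.012620 mol
mol H = 2 × 0.3031 g H₂O ÷ 18.015 g/mol = 0.033650 mol
Divide by the smallest (0.012620 mol): C 1.000, H 2.666
Multiplying each by 3 gives whole numbers: C 3.00, H 8.00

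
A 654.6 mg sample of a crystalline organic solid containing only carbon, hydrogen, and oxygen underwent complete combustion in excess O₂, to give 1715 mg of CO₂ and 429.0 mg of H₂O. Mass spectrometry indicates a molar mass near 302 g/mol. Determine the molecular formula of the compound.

mol C = 1.715 g CO₂ ÷ 44.009 g/mol = 0.038969 mol
mol H = 2 × 0.4290 g H₂O ÷ 18.015 g/mol = 0.047627 mol
mass O = 0.6546 − (0.46806 + 0.048008) = 0.13853 g → mol O = 0.13853 ÷ 15.999 = 0.0086588 mol
Divide by the smallest (0.0086588 mol): C 4.501, H 5.500, O 1.000
Multiplying each by 2 gives whole numbers: C 9.00, H 11.00, O 2.00
Empirical formula: C9H11O2
Empirical-formula mass = 151.19 g/mol; 302 ÷ 151.19 ≈ 2, so the molecular formula is C18H22O4.

C18H22O4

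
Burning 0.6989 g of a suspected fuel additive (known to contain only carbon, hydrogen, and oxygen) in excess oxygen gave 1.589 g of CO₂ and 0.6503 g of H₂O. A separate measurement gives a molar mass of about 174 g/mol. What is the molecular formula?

mol C = 1.589 g CO₂ ÷ 44.009 g/mol = 0.036106 mol
mol H = 2 × 0.6503 g H₂O ÷ 18.015 g/mol = 0.072195 mol
mass O = 0.6989 − (0.43367 + 0.072773) = 0.19245 g → mol O = 0.19245 ÷ 15.999 = 0.012029 mol
Divide by the smallest (0.012029 mol): C 3.002, H 6.002, O 1.000
Empirical formula: C3H6O
Empirical-formula mass = 58.08 g/mol; 174 ÷ 58.08 ≈ 3, so the molecular formula is C9H18O3.

C9H18O3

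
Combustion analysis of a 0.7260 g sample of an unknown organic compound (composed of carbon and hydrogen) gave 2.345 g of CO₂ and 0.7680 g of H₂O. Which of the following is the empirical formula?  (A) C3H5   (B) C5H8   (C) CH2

mol C = 2.345 g CO₂ ÷ 44.009 g/mol = 0.053285 mol
mol H = 2 × 0.7680 g H₂O ÷ 18.015 g/mol = 0.085262 mol
Divide by the smallest (0.053285 mol): C 1.000, H 1.600
Multiplying each by 5 gives whole numbers: C 5.00, H 8.00

(B) C5H8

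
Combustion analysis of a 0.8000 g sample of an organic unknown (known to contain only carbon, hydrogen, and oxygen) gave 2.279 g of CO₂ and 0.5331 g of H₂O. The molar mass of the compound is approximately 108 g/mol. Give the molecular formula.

mol C = 2.279 g CO₂ ÷ 44.009 g/mol = 0.051785 mol
mol H = 2 × 0.5331 g H₂O ÷ 18.015 g/mol = 0.059184 mol
mass O = 0.8000 − (0.62199 + 0.059657) = 0.11835 g → mol O = 0.11835 ÷ 15.999 = 0.0073976 mol
Divide by the smallest (0.0073976 mol): C 7.000, H 8.000, O 1.000
Empirical formula: C7H8O
Empirical-formula mass = 108.14 g/mol; 108 ÷ 108.14 ≈ 1, so the molecular formula is C7H8O.

C7H8O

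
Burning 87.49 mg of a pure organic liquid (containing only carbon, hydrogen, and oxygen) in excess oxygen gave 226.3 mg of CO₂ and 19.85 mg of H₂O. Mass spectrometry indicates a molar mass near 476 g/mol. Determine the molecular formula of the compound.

C28H12O8

mol C = 0.2263 g CO₂ ÷ 44.009 g/mol = 0.0051421 mol
mol H = 2 × 0.01985 g H₂O ÷ 18.015 g/mol = 0.0022037 mol
mass O = 0.08749 − (0.061762 + 0.0022213) = 0.023507 g → mol O = 0.023507 ÷ 15.999 = 0.0014692 mol
Divide by the smallest (0.0014692 mol): C 3.500, H 1.500, O 1.000
Multiplying each by 2 gives whole numbers: C 7.00, H 3.00, O 2.00
Empirical formula: C7H3O2
Empirical-formula mass = 119.10 g/mol; 476 ÷ 119.10 ≈ 4, so the molecular formula is C28H12O8.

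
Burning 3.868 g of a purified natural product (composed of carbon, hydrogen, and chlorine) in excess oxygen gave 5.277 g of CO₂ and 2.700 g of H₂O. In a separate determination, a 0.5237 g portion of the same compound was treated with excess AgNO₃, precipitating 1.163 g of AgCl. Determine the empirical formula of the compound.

C2H5Cl

mol C = 5.277 g CO₂ ÷ 44.009 g/mol = 0.11991 mol
mol H = 2 × 2.700 g H₂O ÷ 18.015 g/mol = 0.29975 mol
From the AgCl data: mol Cl per gram of compound = (1.163 ÷ 143.318) ÷ 0.5237 = 0.015495 mol/g, so in the 3.868 g combustion sample mol Cl = 0.059935 mol
Divide by the smallest (0.059935 mol): C 2.001, H 5.001, Cl 1.000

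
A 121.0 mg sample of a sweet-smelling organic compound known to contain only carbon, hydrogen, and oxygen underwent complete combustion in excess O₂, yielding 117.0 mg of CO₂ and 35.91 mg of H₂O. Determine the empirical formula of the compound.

mol C = 0.1170 g CO₂ ÷ 44.009 g/mol = 0.0026585 mol
mol H = 2 × 0.03591 g H₂O ÷ 18.015 g/mol = 0.0039867 mol
mass O = 0.1210 − (0.031932 + 0.0040186) = 0.085050 g → mol O = 0.085050 ÷ 15.999 = 0.0053159 mol
Divide by the smallest (0.0026585 mol): C 1.000, H 1.500, O 2.000
Multiplying each by 2 gives whole numbers: C 2.00, H 3.00, O 4.00

C2H3O4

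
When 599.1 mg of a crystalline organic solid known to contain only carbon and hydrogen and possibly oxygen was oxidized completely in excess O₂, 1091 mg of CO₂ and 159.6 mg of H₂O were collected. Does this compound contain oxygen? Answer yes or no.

yes

mol C = 1.091 g CO₂ ÷ 44.009 g/mol = 0.024790 mol
mol H = 2 × 0.1596 g H₂O ÷ 18.015 g/mol = 0.017719 mol
C and H account for only 0.31562 g of the 0.5991 g sample; the remaining 0.28348 g must be oxygen.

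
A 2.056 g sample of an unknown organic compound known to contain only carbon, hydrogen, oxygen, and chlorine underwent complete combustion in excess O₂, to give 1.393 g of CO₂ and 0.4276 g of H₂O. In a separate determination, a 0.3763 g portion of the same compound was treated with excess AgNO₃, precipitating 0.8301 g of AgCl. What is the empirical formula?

mol C = 1.393 g CO₂ ÷ 44.009 g/mol = 0.031653 mol
mol H = 2 × 0.4276 g H₂O ÷ 18.015 g/mol = 0.047472 mol
From the AgCl data: mol Cl per gram of compound = (0.8301 ÷ 143.318) ÷ 0.3763 = 0.015392 mol/g, so in the 2.056 g combustion sample mol Cl = 0.031646 mol
mass O = 2.056 − (0.38018 + 0.047851 + 1.1219) = 0.50612 g → mol O = 0.50612 ÷ 15.999 = 0.031634 mol
Divide by the smallest (0.031634 mol): C 1.001, H 1.501, Cl 1.000, O 1.000
Multiplying each by 2 gives whole numbers: C 2.00, H 3.00, Cl 2.00, O 2.00

C2H3Cl2O2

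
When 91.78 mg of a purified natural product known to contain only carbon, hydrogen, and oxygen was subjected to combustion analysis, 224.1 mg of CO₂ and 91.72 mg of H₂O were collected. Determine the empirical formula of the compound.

C4H8O

mol C = 0.2241 g CO₂ ÷ 44.009 g/mol = 0.0050921 mol
mol H = 2 × 0.09172 g H₂O ÷ 18.015 g/mol = 0.010183 mol
mass O = 0.09178 − (0.061162 + 0.010264) = 0.020354 g → mol O = 0.020354 ÷ 15.999 = 0.0012722 mol
Divide by the smallest (0.0012722 mol): C 4.003, H 8.004, O 1.000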